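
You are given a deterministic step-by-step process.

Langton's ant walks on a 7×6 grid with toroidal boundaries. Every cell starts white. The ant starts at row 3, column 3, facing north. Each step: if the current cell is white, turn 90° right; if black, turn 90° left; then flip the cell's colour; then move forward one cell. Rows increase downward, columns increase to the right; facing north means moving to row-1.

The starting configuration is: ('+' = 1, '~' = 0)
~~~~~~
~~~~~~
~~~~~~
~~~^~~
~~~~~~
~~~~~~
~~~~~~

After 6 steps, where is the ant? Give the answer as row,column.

2,2

[0] ~~~~~~
~~~~~~
~~~~~~
~~~^~~
~~~~~~
~~~~~~
~~~~~~
[1] ~~~~~~
~~~~~~
~~~~~~
~~~+>~
~~~~~~
~~~~~~
~~~~~~
[2] ~~~~~~
~~~~~~
~~~~~~
~~~++~
~~~~v~
~~~~~~
~~~~~~
[3] ~~~~~~
~~~~~~
~~~~~~
~~~++~
~~~<+~
~~~~~~
~~~~~~
[4] ~~~~~~
~~~~~~
~~~~~~
~~~^+~
~~~++~
~~~~~~
~~~~~~
[5] ~~~~~~
~~~~~~
~~~~~~
~~<~+~
~~~++~
~~~~~~
~~~~~~
[6] ~~~~~~
~~~~~~
~~^~~~
~~+~+~
~~~++~
~~~~~~
~~~~~~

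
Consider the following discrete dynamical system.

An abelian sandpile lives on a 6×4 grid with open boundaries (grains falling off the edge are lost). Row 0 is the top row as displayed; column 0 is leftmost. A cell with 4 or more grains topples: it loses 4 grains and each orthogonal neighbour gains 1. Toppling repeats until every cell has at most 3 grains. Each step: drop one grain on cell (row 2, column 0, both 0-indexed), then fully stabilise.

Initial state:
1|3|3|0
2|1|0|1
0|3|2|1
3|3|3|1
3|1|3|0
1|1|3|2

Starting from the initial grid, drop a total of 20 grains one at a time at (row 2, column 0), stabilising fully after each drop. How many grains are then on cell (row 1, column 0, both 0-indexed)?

3

0) 1|3|3|0
2|1|0|1
0|3|2|1
3|3|3|1
3|1|3|0
1|1|3|2
1) 1|3|3|0
2|1|0|1
1|3|2|1
3|3|3|1
3|1|3|0
1|1|3|2
2) 1|3|3|0
2|1|0|1
2|3|2|1
3|3|3|1
3|1|3|0
1|1|3|2
3) 1|3|3|0
2|1|0|1
3|3|2|1
3|3|3|1
3|1|3|0
1|1|3|2
4) 1|3|3|0
3|2|1|1
2|2|0|2
2|3|2|2
1|0|2|1
2|3|0|3
5) 1|3|3|0
3|2|1|1
3|2|0|2
2|3|2|2
1|0|2|1
2|3|0|3
6) 2|3|3|0
0|3|1|1
1|3|0|2
3|3|2|2
1|0|2|1
2|3|0|3
7) 2|3|3|0
0|3|1|1
2|3|0|2
3|3|2|2
1|0|2|1
2|3|0|3
8) 2|3|3|0
0|3|1|1
3|3|0|2
3|3|2|2
1|0|2|1
2|3|0|3
9) 3|1|0|1
2|1|3|1
2|2|1|2
1|1|3|2
2|1|2|1
2|3|0|3
10) 3|1|0|1
2|1|3|1
3|2|1|2
1|1|3|2
2|1|2|1
2|3|0|3
11) 3|1|0|1
3|1|3|1
0|3|1|2
2|1|3|2
2|1|2|1
2|3|0|3
12) 3|1|0|1
3|1|3|1
1|3|1|2
2|1|3|2
2|1|2|1
2|3|0|3
13) 3|1|0|1
3|1|3|1
2|3|1|2
2|1|3|2
2|1|2|1
2|3|0|3
14) 3|1|0|1
3|1|3|1
3|3|1|2
2|1|3|2
2|1|2|1
2|3|0|3
15) 0|2|0|1
1|3|3|1
2|0|2|2
3|2|3|2
2|1|2|1
2|3|0|3
16) 0|2|0|1
1|3|3|1
3|0|2|2
3|2|3|2
2|1|2|1
2|3|0|3
17) 0|2|0|1
2|3|3|1
1|1|2|2
0|3|3|2
3|1|2|1
2|3|0|3
18) 0|2|0|1
2|3|3|1
2|1|2|2
0|3|3|2
3|1|2|1
2|3|0|3
19) 0|2|0|1
2|3|3|1
3|1|2|2
0|3|3|2
3|1|2|1
2|3|0|3
20) 0|2|0|1
3|3|3|1
0|2|2|2
1|3|3|2
3|1|2|1
2|3|0|3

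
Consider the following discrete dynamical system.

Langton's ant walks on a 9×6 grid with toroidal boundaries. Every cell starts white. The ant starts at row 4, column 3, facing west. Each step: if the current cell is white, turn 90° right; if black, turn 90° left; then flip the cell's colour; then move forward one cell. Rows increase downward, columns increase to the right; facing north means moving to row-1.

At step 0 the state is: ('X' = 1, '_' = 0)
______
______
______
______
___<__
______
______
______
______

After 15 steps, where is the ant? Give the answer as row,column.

4,4

k=0  ______
______
______
______
___<__
______
______
______
______
k=1  ______
______
______
___^__
___X__
______
______
______
______
k=2  ______
______
______
___X>_
___X__
______
______
______
______
k=3  ______
______
______
___XX_
___Xv_
______
______
______
______
k=4  ______
______
______
___XX_
___<X_
______
______
______
______
k=5  ______
______
______
___XX_
____X_
___v__
______
______
______
k=6  ______
______
______
___XX_
____X_
__<X__
______
______
______
k=7  ______
______
______
___XX_
__^_X_
__XX__
______
______
______
k=8  ______
______
______
___XX_
__X>X_
__XX__
______
______
______
k=9  ______
______
______
___XX_
__XXX_
__Xv__
______
______
______
k=10  ______
______
______
___XX_
__XXX_
__X_>_
______
______
______
k=11  ______
______
______
___XX_
__XXX_
__X_X_
____v_
______
______
k=12  ______
______
______
___XX_
__XXX_
__X_X_
___<X_
______
______
k=13  ______
______
______
___XX_
__XXX_
__X^X_
___XX_
______
______
k=14  ______
______
______
___XX_
__XXX_
__XX>_
___XX_
______
______
k=15  ______
______
______
___XX_
__XX^_
__XX__
___XX_
______
______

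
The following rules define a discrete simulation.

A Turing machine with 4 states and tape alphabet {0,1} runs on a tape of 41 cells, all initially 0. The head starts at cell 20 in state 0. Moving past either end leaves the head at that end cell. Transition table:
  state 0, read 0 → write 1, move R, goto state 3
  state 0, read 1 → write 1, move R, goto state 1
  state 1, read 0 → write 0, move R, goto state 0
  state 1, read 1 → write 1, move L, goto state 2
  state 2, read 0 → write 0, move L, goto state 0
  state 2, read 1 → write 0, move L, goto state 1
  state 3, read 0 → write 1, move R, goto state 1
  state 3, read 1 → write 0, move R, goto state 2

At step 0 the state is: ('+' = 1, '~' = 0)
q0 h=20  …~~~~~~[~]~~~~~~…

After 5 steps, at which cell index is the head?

step 0: q0 h=20  …~~~~~~[~]~~~~~~…
step 1: q3 h=21  …~~~~~+[~]~~~~~~…
step 2: q1 h=22  …~~~~++[~]~~~~~~…
step 3: q0 h=23  …~~~++~[~]~~~~~~…
step 4: q3 h=24  …~~++~+[~]~~~~~~…
step 5: q1 h=25  …~++~++[~]~~~~~~…

25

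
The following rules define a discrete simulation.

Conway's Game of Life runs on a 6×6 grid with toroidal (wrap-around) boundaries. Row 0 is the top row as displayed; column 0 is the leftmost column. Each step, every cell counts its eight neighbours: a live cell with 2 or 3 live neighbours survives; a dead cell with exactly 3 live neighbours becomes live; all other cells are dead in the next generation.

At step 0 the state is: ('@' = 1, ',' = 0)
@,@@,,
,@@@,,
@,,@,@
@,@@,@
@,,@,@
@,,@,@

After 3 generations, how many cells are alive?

8

t=0: @,@@,,
,@@@,,
@,,@,@
@,@@,@
@,,@,@
@,,@,@
t=1: @,,,,@
,,,,,@
,,,,,@
,,@@,,
,,,@,,
,,,@,,
t=2: @,,,@@
,,,,@@
,,,,@,
,,@@@,
,,,@@,
,,,,@,
t=3: @,,@,,
@,,@,,
,,,,,,
,,@,,@
,,@,,@
,,,,,,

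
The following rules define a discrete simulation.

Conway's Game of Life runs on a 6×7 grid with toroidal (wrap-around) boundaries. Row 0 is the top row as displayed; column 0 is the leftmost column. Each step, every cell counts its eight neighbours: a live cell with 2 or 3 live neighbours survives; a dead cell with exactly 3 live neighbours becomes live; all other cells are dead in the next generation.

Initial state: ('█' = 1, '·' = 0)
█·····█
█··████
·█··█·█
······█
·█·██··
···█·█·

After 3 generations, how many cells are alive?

1

0) █·····█
█··████
·█··█·█
······█
·█·██··
···█·█·
1) █··█···
·█·██··
···██··
··███··
··████·
█·██·██
2) █····█·
·······
·····█·
·······
·······
█····█·
3) ·······
······█
·······
·······
·······
·······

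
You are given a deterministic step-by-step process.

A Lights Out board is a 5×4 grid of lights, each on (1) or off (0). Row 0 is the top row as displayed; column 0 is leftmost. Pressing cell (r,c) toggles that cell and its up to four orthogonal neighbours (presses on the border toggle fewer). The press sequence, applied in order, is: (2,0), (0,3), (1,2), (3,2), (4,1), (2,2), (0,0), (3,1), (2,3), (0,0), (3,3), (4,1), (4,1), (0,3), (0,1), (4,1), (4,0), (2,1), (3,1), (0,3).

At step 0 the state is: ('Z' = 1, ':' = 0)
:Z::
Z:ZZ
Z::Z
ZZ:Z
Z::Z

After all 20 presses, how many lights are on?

13

0) :Z::
Z:ZZ
Z::Z
ZZ:Z
Z::Z
1) :Z::
::ZZ
:Z:Z
:Z:Z
Z::Z
2) :ZZZ
::Z:
:Z:Z
:Z:Z
Z::Z
3) :Z:Z
:Z:Z
:ZZZ
:Z:Z
Z::Z
4) :Z:Z
:Z:Z
:Z:Z
::Z:
Z:ZZ
5) :Z:Z
:Z:Z
:Z:Z
:ZZ:
:Z:Z
6) :Z:Z
:ZZZ
::Z:
:Z::
:Z:Z
7) Z::Z
ZZZZ
::Z:
:Z::
:Z:Z
8) Z::Z
ZZZZ
:ZZ:
Z:Z:
:::Z
9) Z::Z
ZZZ:
:Z:Z
Z:ZZ
:::Z
10) :Z:Z
:ZZ:
:Z:Z
Z:ZZ
:::Z
11) :Z:Z
:ZZ:
:Z::
Z:::
::::
12) :Z:Z
:ZZ:
:Z::
ZZ::
ZZZ:
13) :Z:Z
:ZZ:
:Z::
Z:::
::::
14) :ZZ:
:ZZZ
:Z::
Z:::
::::
15) Z:::
::ZZ
:Z::
Z:::
::::
16) Z:::
::ZZ
:Z::
ZZ::
ZZZ:
17) Z:::
::ZZ
:Z::
:Z::
::Z:
18) Z:::
:ZZZ
Z:Z:
::::
::Z:
19) Z:::
:ZZZ
ZZZ:
ZZZ:
:ZZ:
20) Z:ZZ
:ZZ:
ZZZ:
ZZZ:
:ZZ:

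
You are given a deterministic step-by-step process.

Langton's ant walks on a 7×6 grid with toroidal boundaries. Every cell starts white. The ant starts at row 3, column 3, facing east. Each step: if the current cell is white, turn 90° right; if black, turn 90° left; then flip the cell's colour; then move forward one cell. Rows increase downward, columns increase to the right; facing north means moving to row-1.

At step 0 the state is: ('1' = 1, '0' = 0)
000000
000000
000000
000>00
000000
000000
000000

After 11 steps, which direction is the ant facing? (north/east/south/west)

north

step 0: 000000
000000
000000
000>00
000000
000000
000000
step 1: 000000
000000
000000
000100
000v00
000000
000000
step 2: 000000
000000
000000
000100
00<100
000000
000000
step 3: 000000
000000
000000
00^100
001100
000000
000000
step 4: 000000
000000
000000
001>00
001100
000000
000000
step 5: 000000
000000
000^00
001000
001100
000000
000000
step 6: 000000
000000
0001>0
001000
001100
000000
000000
step 7: 000000
000000
000110
0010v0
001100
000000
000000
step 8: 000000
000000
000110
001<10
001100
000000
000000
step 9: 000000
000000
000^10
001110
001100
000000
000000
step 10: 000000
000000
00<010
001110
001100
000000
000000
step 11: 000000
00^000
001010
001110
001100
000000
000000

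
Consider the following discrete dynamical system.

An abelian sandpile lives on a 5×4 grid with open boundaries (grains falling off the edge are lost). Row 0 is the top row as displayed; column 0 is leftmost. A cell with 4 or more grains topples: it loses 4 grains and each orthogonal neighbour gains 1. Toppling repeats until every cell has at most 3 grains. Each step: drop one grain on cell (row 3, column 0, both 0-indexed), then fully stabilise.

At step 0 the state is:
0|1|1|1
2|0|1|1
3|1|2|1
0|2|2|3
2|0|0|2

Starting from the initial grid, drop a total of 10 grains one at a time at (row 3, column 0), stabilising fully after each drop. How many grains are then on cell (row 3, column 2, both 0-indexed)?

gen 0: 0|1|1|1
2|0|1|1
3|1|2|1
0|2|2|3
2|0|0|2
gen 1: 0|1|1|1
2|0|1|1
3|1|2|1
1|2|2|3
2|0|0|2
gen 2: 0|1|1|1
2|0|1|1
3|1|2|1
2|2|2|3
2|0|0|2
gen 3: 0|1|1|1
2|0|1|1
3|1|2|1
3|2|2|3
2|0|0|2
gen 4: 0|1|1|1
3|0|1|1
0|2|2|1
1|3|2|3
3|0|0|2
gen 5: 0|1|1|1
3|0|1|1
0|2|2|1
2|3|2|3
3|0|0|2
gen 6: 0|1|1|1
3|0|1|1
0|2|2|1
3|3|2|3
3|0|0|2
gen 7: 0|1|1|1
3|0|1|1
1|3|2|1
2|0|3|3
0|2|0|2
gen 8: 0|1|1|1
3|0|1|1
1|3|2|1
3|0|3|3
0|2|0|2
gen 9: 0|1|1|1
3|0|1|1
2|3|2|1
0|1|3|3
1|2|0|2
gen 10: 0|1|1|1
3|0|1|1
2|3|2|1
1|1|3|3
1|2|0|2

3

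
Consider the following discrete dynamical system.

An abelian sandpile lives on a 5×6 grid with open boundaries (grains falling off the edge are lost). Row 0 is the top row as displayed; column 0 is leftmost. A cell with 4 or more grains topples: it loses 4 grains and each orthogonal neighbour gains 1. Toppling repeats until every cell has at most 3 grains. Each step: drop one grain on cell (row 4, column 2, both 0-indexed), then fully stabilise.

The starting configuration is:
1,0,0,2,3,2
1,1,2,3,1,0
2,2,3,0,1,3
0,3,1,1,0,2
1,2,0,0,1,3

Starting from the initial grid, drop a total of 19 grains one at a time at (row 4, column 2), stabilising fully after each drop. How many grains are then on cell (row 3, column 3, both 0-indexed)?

[0] 1,0,0,2,3,2
1,1,2,3,1,0
2,2,3,0,1,3
0,3,1,1,0,2
1,2,0,0,1,3
[1] 1,0,0,2,3,2
1,1,2,3,1,0
2,2,3,0,1,3
0,3,1,1,0,2
1,2,1,0,1,3
[2] 1,0,0,2,3,2
1,1,2,3,1,0
2,2,3,0,1,3
0,3,1,1,0,2
1,2,2,0,1,3
[3] 1,0,0,2,3,2
1,1,2,3,1,0
2,2,3,0,1,3
0,3,1,1,0,2
1,2,3,0,1,3
[4] 1,0,0,2,3,2
1,1,2,3,1,0
2,2,3,0,1,3
0,3,2,1,0,2
1,3,0,1,1,3
[5] 1,0,0,2,3,2
1,1,2,3,1,0
2,2,3,0,1,3
0,3,2,1,0,2
1,3,1,1,1,3
[6] 1,0,0,2,3,2
1,1,2,3,1,0
2,2,3,0,1,3
0,3,2,1,0,2
1,3,2,1,1,3
[7] 1,0,0,2,3,2
1,1,2,3,1,0
2,2,3,0,1,3
0,3,2,1,0,2
1,3,3,1,1,3
[8] 1,0,0,2,3,2
1,2,3,3,1,0
3,0,1,1,1,3
1,2,1,2,0,2
2,1,2,2,1,3
[9] 1,0,0,2,3,2
1,2,3,3,1,0
3,0,1,1,1,3
1,2,1,2,0,2
2,1,3,2,1,3
[10] 1,0,0,2,3,2
1,2,3,3,1,0
3,0,1,1,1,3
1,2,2,2,0,2
2,2,0,3,1,3
[11] 1,0,0,2,3,2
1,2,3,3,1,0
3,0,1,1,1,3
1,2,2,2,0,2
2,2,1,3,1,3
[12] 1,0,0,2,3,2
1,2,3,3,1,0
3,0,1,1,1,3
1,2,2,2,0,2
2,2,2,3,1,3
[13] 1,0,0,2,3,2
1,2,3,3,1,0
3,0,1,1,1,3
1,2,2,2,0,2
2,2,3,3,1,3
[14] 1,0,0,2,3,2
1,2,3,3,1,0
3,0,1,1,1,3
1,2,3,3,0,2
2,3,1,0,2,3
[15] 1,0,0,2,3,2
1,2,3,3,1,0
3,0,1,1,1,3
1,2,3,3,0,2
2,3,2,0,2,3
[16] 1,0,0,2,3,2
1,2,3,3,1,0
3,0,1,1,1,3
1,2,3,3,0,2
2,3,3,0,2,3
[17] 1,0,0,2,3,2
1,2,3,3,1,0
3,1,2,2,1,3
2,0,2,0,1,2
3,1,2,2,2,3
[18] 1,0,0,2,3,2
1,2,3,3,1,0
3,1,2,2,1,3
2,0,2,0,1,2
3,1,3,2,2,3
[19] 1,0,0,2,3,2
1,2,3,3,1,0
3,1,2,2,1,3
2,0,3,0,1,2
3,2,0,3,2,3

0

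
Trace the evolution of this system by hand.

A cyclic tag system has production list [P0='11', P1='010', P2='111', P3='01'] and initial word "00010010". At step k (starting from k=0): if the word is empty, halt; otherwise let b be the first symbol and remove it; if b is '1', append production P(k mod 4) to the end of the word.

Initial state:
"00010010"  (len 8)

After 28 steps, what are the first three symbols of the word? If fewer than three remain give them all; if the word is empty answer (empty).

k=0  "00010010"  (len 8)
k=1  "0010010"  (len 7)
k=2  "010010"  (len 6)
k=3  "10010"  (len 5)
k=4  "001001"  (len 6)
k=5  "01001"  (len 5)
k=6  "1001"  (len 4)
k=7  "001111"  (len 6)
k=8  "01111"  (len 5)
k=9  "1111"  (len 4)
k=10  "111010"  (len 6)
k=11  "11010111"  (len 8)
k=12  "101011101"  (len 9)
k=13  "0101110111"  (len 10)
k=14  "101110111"  (len 9)
k=15  "01110111111"  (len 11)
k=16  "1110111111"  (len 10)
k=17  "11011111111"  (len 11)
k=18  "1011111111010"  (len 13)
k=19  "011111111010111"  (len 15)
k=20  "11111111010111"  (len 14)
k=21  "111111101011111"  (len 15)
k=22  "11111101011111010"  (len 17)
k=23  "1111101011111010111"  (len 19)
k=24  "11110101111101011101"  (len 20)
k=25  "111010111110101110111"  (len 21)
k=26  "11010111110101110111010"  (len 23)
k=27  "1010111110101110111010111"  (len 25)
k=28  "01011111010111011101011101"  (len 26)

010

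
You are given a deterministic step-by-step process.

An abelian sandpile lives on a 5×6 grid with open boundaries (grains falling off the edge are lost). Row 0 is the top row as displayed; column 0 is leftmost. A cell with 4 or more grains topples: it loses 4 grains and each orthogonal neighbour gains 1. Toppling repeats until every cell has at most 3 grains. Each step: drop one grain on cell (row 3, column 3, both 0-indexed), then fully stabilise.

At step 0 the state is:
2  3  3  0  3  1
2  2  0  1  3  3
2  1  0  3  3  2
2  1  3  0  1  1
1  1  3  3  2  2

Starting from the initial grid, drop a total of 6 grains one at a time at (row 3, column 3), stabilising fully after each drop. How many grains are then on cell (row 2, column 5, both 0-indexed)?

0

gen 0: 2  3  3  0  3  1
2  2  0  1  3  3
2  1  0  3  3  2
2  1  3  0  1  1
1  1  3  3  2  2
gen 1: 2  3  3  0  3  1
2  2  0  1  3  3
2  1  0  3  3  2
2  1  3  1  1  1
1  1  3  3  2  2
gen 2: 2  3  3  0  3  1
2  2  0  1  3  3
2  1  0  3  3  2
2  1  3  2  1  1
1  1  3  3  2  2
gen 3: 2  3  3  0  3  1
2  2  0  1  3  3
2  1  0  3  3  2
2  1  3  3  1  1
1  1  3  3  2  2
gen 4: 2  3  3  1  0  3
2  2  0  3  2  1
2  1  2  1  2  0
2  2  1  3  3  2
1  2  1  1  3  2
gen 5: 2  3  3  1  0  3
2  2  0  3  2  1
2  1  2  2  3  0
2  2  2  1  1  3
1  2  1  3  0  3
gen 6: 2  3  3  1  0  3
2  2  0  3  2  1
2  1  2  2  3  0
2  2  2  2  1  3
1  2  1  3  0  3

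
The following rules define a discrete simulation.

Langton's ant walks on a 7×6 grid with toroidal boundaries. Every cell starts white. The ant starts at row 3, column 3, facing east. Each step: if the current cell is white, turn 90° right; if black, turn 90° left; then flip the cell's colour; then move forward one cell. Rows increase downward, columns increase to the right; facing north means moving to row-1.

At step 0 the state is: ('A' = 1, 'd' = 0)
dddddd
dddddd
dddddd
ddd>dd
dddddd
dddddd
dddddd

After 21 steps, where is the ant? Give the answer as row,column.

t=0: dddddd
dddddd
dddddd
ddd>dd
dddddd
dddddd
dddddd
t=1: dddddd
dddddd
dddddd
dddAdd
dddvdd
dddddd
dddddd
t=2: dddddd
dddddd
dddddd
dddAdd
dd<Add
dddddd
dddddd
t=3: dddddd
dddddd
dddddd
dd^Add
ddAAdd
dddddd
dddddd
t=4: dddddd
dddddd
dddddd
ddA>dd
ddAAdd
dddddd
dddddd
t=5: dddddd
dddddd
ddd^dd
ddAddd
ddAAdd
dddddd
dddddd
t=6: dddddd
dddddd
dddA>d
ddAddd
ddAAdd
dddddd
dddddd
t=7: dddddd
dddddd
dddAAd
ddAdvd
ddAAdd
dddddd
dddddd
t=8: dddddd
dddddd
dddAAd
ddA<Ad
ddAAdd
dddddd
dddddd
t=9: dddddd
dddddd
ddd^Ad
ddAAAd
ddAAdd
dddddd
dddddd
t=10: dddddd
dddddd
dd<dAd
ddAAAd
ddAAdd
dddddd
dddddd
t=11: dddddd
dd^ddd
ddAdAd
ddAAAd
ddAAdd
dddddd
dddddd
t=12: dddddd
ddA>dd
ddAdAd
ddAAAd
ddAAdd
dddddd
dddddd
t=13: dddddd
ddAAdd
ddAvAd
ddAAAd
ddAAdd
dddddd
dddddd
t=14: dddddd
ddAAdd
dd<AAd
ddAAAd
ddAAdd
dddddd
dddddd
t=15: dddddd
ddAAdd
dddAAd
ddvAAd
ddAAdd
dddddd
dddddd
t=16: dddddd
ddAAdd
dddAAd
ddd>Ad
ddAAdd
dddddd
dddddd
t=17: dddddd
ddAAdd
ddd^Ad
ddddAd
ddAAdd
dddddd
dddddd
t=18: dddddd
ddAAdd
dd<dAd
ddddAd
ddAAdd
dddddd
dddddd
t=19: dddddd
dd^Add
ddAdAd
ddddAd
ddAAdd
dddddd
dddddd
t=20: dddddd
d<dAdd
ddAdAd
ddddAd
ddAAdd
dddddd
dddddd
t=21: d^dddd
dAdAdd
ddAdAd
ddddAd
ddAAdd
dddddd
dddddd

0,1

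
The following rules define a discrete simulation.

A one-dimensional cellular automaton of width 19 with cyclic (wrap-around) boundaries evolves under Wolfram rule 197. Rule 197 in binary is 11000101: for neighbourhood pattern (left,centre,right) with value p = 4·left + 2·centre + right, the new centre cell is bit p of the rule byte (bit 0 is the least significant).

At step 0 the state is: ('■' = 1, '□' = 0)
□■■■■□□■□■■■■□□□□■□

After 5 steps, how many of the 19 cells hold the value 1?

step 0: □■■■■□□■□■■■■□□□□■□
step 1: □□■■■□□■□□■■■□■■□■□
step 2: ■□□■■□□■□□□■■□□■□■□
step 3: ■□□□■□□■□■□□■□□■□■□
step 4: ■□■□■□□■□■□□■□□■□■□
step 5: ■□■□■□□■□■□□■□□■□■□

8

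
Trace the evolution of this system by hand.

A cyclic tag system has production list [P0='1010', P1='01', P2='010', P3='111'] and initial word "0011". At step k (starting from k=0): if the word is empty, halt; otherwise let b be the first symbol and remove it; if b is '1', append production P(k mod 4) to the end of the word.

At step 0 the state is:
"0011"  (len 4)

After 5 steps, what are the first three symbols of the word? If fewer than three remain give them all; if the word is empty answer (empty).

101

[0] "0011"  (len 4)
[1] "011"  (len 3)
[2] "11"  (len 2)
[3] "1010"  (len 4)
[4] "010111"  (len 6)
[5] "10111"  (len 5)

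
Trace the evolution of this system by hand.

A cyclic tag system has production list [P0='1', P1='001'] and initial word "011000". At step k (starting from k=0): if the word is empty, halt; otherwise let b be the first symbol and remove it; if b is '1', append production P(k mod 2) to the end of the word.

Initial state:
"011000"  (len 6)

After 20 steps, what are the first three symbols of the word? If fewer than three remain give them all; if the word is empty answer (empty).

0) "011000"  (len 6)
1) "11000"  (len 5)
2) "1000001"  (len 7)
3) "0000011"  (len 7)
4) "000011"  (len 6)
5) "00011"  (len 5)
6) "0011"  (len 4)
7) "011"  (len 3)
8) "11"  (len 2)
9) "11"  (len 2)
10) "1001"  (len 4)
11) "0011"  (len 4)
12) "011"  (len 3)
13) "11"  (len 2)
14) "1001"  (len 4)
15) "0011"  (len 4)
16) "011"  (len 3)
17) "11"  (len 2)
18) "1001"  (len 4)
19) "0011"  (len 4)
20) "011"  (len 3)

011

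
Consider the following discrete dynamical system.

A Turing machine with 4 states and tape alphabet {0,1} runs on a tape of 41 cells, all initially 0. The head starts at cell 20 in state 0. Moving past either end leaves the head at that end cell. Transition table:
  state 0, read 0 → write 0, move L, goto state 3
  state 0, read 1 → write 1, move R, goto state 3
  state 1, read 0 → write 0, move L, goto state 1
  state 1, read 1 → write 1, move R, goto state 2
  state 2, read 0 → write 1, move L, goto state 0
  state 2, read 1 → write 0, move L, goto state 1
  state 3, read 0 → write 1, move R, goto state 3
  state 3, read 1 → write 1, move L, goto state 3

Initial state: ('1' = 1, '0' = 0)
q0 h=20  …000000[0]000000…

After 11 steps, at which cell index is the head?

29

k=0  q0 h=20  …000000[0]000000…
k=1  q3 h=19  …000000[0]000000…
k=2  q3 h=20  …000001[0]000000…
k=3  q3 h=21  …000011[0]000000…
k=4  q3 h=22  …000111[0]000000…
k=5  q3 h=23  …001111[0]000000…
k=6  q3 h=24  …011111[0]000000…
k=7  q3 h=25  …111111[0]000000…
k=8  q3 h=26  …111111[0]000000…
k=9  q3 h=27  …111111[0]000000…
k=10  q3 h=28  …111111[0]000000…
k=11  q3 h=29  …111111[0]000000…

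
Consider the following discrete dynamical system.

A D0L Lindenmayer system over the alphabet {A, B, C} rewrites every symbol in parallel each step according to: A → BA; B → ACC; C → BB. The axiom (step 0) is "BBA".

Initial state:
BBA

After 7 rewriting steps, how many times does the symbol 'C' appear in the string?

636

0) BBA
1) ACCACCBA
2) BABBBBBABBBBACCBA
3) ACCBAACCACCACCACCACCBAACCACCACCACCBABBBBACCBA
4) BABBBBACCBABABBBBBABBBBBABBBBBABBBBBABBBBACCBABABBBBBABBBBBABBBBBABBBBACCBAACCACCACCACCBABBBBACCBA
5) ACCBAACCACCACCACCBABBBBACCBAACCBAACCACCACCACCACCBAACCACCAC…BACCBABABBBBBABBBBBABBBBBABBBBACCBAACCACCACCACCBABBBBACCBA  (len 255)
6) BABBBBACCBABABBBBBABBBBBABBBBBABBBBACCBAACCACCACCACCBABBBB…BACCBABABBBBBABBBBBABBBBBABBBBACCBAACCACCACCACCBABBBBACCBA  (len 565)
7) ACCBAACCACCACCACCBABBBBACCBAACCBAACCACCACCACCACCBAACCACCAC…BACCBABABBBBBABBBBBABBBBBABBBBACCBAACCACCACCACCBABBBBACCBA  (len 1448)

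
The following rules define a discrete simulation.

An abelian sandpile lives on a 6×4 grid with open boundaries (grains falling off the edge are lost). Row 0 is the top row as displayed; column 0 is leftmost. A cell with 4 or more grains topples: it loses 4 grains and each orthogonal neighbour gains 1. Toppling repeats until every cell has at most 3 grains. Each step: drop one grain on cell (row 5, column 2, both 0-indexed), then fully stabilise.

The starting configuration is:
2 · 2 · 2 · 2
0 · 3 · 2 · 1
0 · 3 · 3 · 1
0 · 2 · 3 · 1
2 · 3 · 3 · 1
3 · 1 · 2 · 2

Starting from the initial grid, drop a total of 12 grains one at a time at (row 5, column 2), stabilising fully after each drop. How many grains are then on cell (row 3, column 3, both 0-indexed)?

gen 0: 2 · 2 · 2 · 2
0 · 3 · 2 · 1
0 · 3 · 3 · 1
0 · 2 · 3 · 1
2 · 3 · 3 · 1
3 · 1 · 2 · 2
gen 1: 2 · 2 · 2 · 2
0 · 3 · 2 · 1
0 · 3 · 3 · 1
0 · 2 · 3 · 1
2 · 3 · 3 · 1
3 · 1 · 3 · 2
gen 2: 2 · 3 · 3 · 2
1 · 1 · 0 · 2
1 · 2 · 2 · 2
1 · 1 · 2 · 2
3 · 1 · 2 · 2
3 · 3 · 1 · 3
gen 3: 2 · 3 · 3 · 2
1 · 1 · 0 · 2
1 · 2 · 2 · 2
1 · 1 · 2 · 2
3 · 1 · 2 · 2
3 · 3 · 2 · 3
gen 4: 2 · 3 · 3 · 2
1 · 1 · 0 · 2
1 · 2 · 2 · 2
1 · 1 · 2 · 2
3 · 1 · 2 · 2
3 · 3 · 3 · 3
gen 5: 2 · 3 · 3 · 2
1 · 1 · 0 · 2
1 · 2 · 2 · 2
2 · 1 · 2 · 2
0 · 3 · 3 · 3
1 · 1 · 2 · 0
gen 6: 2 · 3 · 3 · 2
1 · 1 · 0 · 2
1 · 2 · 2 · 2
2 · 1 · 2 · 2
0 · 3 · 3 · 3
1 · 1 · 3 · 0
gen 7: 2 · 3 · 3 · 2
1 · 1 · 0 · 2
1 · 2 · 2 · 2
2 · 2 · 3 · 3
1 · 0 · 2 · 0
1 · 3 · 1 · 2
gen 8: 2 · 3 · 3 · 2
1 · 1 · 0 · 2
1 · 2 · 2 · 2
2 · 2 · 3 · 3
1 · 0 · 2 · 0
1 · 3 · 2 · 2
gen 9: 2 · 3 · 3 · 2
1 · 1 · 0 · 2
1 · 2 · 2 · 2
2 · 2 · 3 · 3
1 · 0 · 2 · 0
1 · 3 · 3 · 2
gen 10: 2 · 3 · 3 · 2
1 · 1 · 0 · 2
1 · 2 · 2 · 2
2 · 2 · 3 · 3
1 · 1 · 3 · 0
2 · 0 · 1 · 3
gen 11: 2 · 3 · 3 · 2
1 · 1 · 0 · 2
1 · 2 · 2 · 2
2 · 2 · 3 · 3
1 · 1 · 3 · 0
2 · 0 · 2 · 3
gen 12: 2 · 3 · 3 · 2
1 · 1 · 0 · 2
1 · 2 · 2 · 2
2 · 2 · 3 · 3
1 · 1 · 3 · 0
2 · 0 · 3 · 3

3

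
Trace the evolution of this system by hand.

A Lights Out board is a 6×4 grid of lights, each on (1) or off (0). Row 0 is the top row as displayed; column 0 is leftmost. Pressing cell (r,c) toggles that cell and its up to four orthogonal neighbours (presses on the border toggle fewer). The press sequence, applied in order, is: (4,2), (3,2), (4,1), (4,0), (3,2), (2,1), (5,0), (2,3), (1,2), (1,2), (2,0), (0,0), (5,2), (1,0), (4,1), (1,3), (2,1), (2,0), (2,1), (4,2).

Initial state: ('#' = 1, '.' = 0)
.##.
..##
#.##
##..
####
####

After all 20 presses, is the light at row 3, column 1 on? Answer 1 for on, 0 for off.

step 0: .##.
..##
#.##
##..
####
####
step 1: .##.
..##
#.##
###.
#...
##.#
step 2: .##.
..##
#..#
#..#
#.#.
##.#
step 3: .##.
..##
#..#
##.#
.#..
#..#
step 4: .##.
..##
#..#
.#.#
#...
...#
step 5: .##.
..##
#.##
..#.
#.#.
...#
step 6: .##.
.###
.#.#
.##.
#.#.
...#
step 7: .##.
.###
.#.#
.##.
..#.
##.#
step 8: .##.
.##.
.##.
.###
..#.
##.#
step 9: .#..
...#
.#..
.###
..#.
##.#
step 10: .##.
.##.
.##.
.###
..#.
##.#
step 11: .##.
###.
#.#.
####
..#.
##.#
step 12: #.#.
.##.
#.#.
####
..#.
##.#
step 13: #.#.
.##.
#.#.
####
....
#.#.
step 14: ..#.
#.#.
..#.
####
....
#.#.
step 15: ..#.
#.#.
..#.
#.##
###.
###.
step 16: ..##
#..#
..##
#.##
###.
###.
step 17: ..##
##.#
##.#
####
###.
###.
step 18: ..##
.#.#
...#
.###
###.
###.
step 19: ..##
...#
####
..##
###.
###.
step 20: ..##
...#
####
...#
#..#
##..

0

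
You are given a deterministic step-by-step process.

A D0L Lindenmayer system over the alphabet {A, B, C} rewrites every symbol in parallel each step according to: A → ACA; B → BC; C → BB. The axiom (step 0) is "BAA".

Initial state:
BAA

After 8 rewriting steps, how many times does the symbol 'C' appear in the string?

881

gen 0: BAA
gen 1: BCACAACA
gen 2: BCBBACABBACAACABBACA
gen 3: BCBBBCBCACABBACABCBCACABBACAACABBACABCBCACABBACA
gen 4: BCBBBCBCBCBBBCBBACABBACABCBCACABBACABCBBBCBBACABBACABCBCACABBACAACABBACABCBCACABBACABCBBBCBBACABBACABCBCACABBACA
gen 5: BCBBBCBCBCBBBCBBBCBBBCBCBCBBBCBCACABBACABCBCACABBACABCBBBC…BCBCBBBCBCACABBACABCBCACABBACABCBBBCBBACABBACABCBCACABBACA  (len 256)
gen 6: BCBBBCBCBCBBBCBBBCBBBCBCBCBBBCBCBCBBBCBCBCBBBCBBBCBBBCBCBC…BCBCBBBCBCACABBACABCBCACABBACABCBBBCBBACABBACABCBCACABBACA  (len 576)
gen 7: BCBBBCBCBCBBBCBBBCBBBCBCBCBBBCBCBCBBBCBCBCBBBCBBBCBBBCBCBC…BCBCBBBCBCACABBACABCBCACABBACABCBBBCBBACABBACABCBCACABBACA  (len 1280)
gen 8: BCBBBCBCBCBBBCBBBCBBBCBCBCBBBCBCBCBBBCBCBCBBBCBBBCBBBCBCBC…BCBCBBBCBCACABBACABCBCACABBACABCBBBCBBACABBACABCBCACABBACA  (len 2816)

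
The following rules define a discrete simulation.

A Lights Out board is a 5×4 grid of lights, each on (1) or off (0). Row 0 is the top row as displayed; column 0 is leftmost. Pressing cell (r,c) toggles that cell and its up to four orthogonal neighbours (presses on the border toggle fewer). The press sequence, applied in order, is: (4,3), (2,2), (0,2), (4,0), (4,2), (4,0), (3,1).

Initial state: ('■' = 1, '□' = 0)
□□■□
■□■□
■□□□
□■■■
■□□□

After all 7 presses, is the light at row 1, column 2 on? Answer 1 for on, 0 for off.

1

0) □□■□
■□■□
■□□□
□■■■
■□□□
1) □□■□
■□■□
■□□□
□■■□
■□■■
2) □□■□
■□□□
■■■■
□■□□
■□■■
3) □■□■
■□■□
■■■■
□■□□
■□■■
4) □■□■
■□■□
■■■■
■■□□
□■■■
5) □■□■
■□■□
■■■■
■■■□
□□□□
6) □■□■
■□■□
■■■■
□■■□
■■□□
7) □■□■
■□■□
■□■■
■□□□
■□□□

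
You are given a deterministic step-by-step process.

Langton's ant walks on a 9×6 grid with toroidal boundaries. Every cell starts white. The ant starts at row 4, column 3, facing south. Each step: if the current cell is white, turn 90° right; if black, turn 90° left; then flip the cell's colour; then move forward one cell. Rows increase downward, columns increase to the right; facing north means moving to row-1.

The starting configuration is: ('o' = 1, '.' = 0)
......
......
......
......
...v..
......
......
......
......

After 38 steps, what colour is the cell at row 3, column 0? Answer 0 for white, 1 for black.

1

0) ......
......
......
......
...v..
......
......
......
......
1) ......
......
......
......
..<o..
......
......
......
......
2) ......
......
......
..^...
..oo..
......
......
......
......
3) ......
......
......
..o>..
..oo..
......
......
......
......
4) ......
......
......
..oo..
..ov..
......
......
......
......
5) ......
......
......
..oo..
..o.>.
......
......
......
......
6) ......
......
......
..oo..
..o.o.
....v.
......
......
......
7) ......
......
......
..oo..
..o.o.
...<o.
......
......
......
8) ......
......
......
..oo..
..o^o.
...oo.
......
......
......
9) ......
......
......
..oo..
..oo>.
...oo.
......
......
......
10) ......
......
......
..oo^.
..oo..
...oo.
......
......
......
11) ......
......
......
..ooo>
..oo..
...oo.
......
......
......
12) ......
......
......
..oooo
..oo.v
...oo.
......
......
......
13) ......
......
......
..oooo
..oo<o
...oo.
......
......
......
14) ......
......
......
..oo^o
..oooo
...oo.
......
......
......
15) ......
......
......
..o<.o
..oooo
...oo.
......
......
......
16) ......
......
......
..o..o
..ovoo
...oo.
......
......
......
17) ......
......
......
..o..o
..o.>o
...oo.
......
......
......
18) ......
......
......
..o.^o
..o..o
...oo.
......
......
......
19) ......
......
......
..o.o>
..o..o
...oo.
......
......
......
20) ......
......
.....^
..o.o.
..o..o
...oo.
......
......
......
21) ......
......
>....o
..o.o.
..o..o
...oo.
......
......
......
22) ......
......
o....o
v.o.o.
..o..o
...oo.
......
......
......
23) ......
......
o....o
o.o.o<
..o..o
...oo.
......
......
......
24) ......
......
o....^
o.o.oo
..o..o
...oo.
......
......
......
25) ......
......
o...<.
o.o.oo
..o..o
...oo.
......
......
......
26) ......
....^.
o...o.
o.o.oo
..o..o
...oo.
......
......
......
27) ......
....o>
o...o.
o.o.oo
..o..o
...oo.
......
......
......
28) ......
....oo
o...ov
o.o.oo
..o..o
...oo.
......
......
......
29) ......
....oo
o...<o
o.o.oo
..o..o
...oo.
......
......
......
30) ......
....oo
o....o
o.o.vo
..o..o
...oo.
......
......
......
31) ......
....oo
o....o
o.o..>
..o..o
...oo.
......
......
......
32) ......
....oo
o....^
o.o...
..o..o
...oo.
......
......
......
33) ......
....oo
o...<.
o.o...
..o..o
...oo.
......
......
......
34) ......
....^o
o...o.
o.o...
..o..o
...oo.
......
......
......
35) ......
...<.o
o...o.
o.o...
..o..o
...oo.
......
......
......
36) ...^..
...o.o
o...o.
o.o...
..o..o
...oo.
......
......
......
37) ...o>.
...o.o
o...o.
o.o...
..o..o
...oo.
......
......
......
38) ...oo.
...ovo
o...o.
o.o...
..o..o
...oo.
......
......
......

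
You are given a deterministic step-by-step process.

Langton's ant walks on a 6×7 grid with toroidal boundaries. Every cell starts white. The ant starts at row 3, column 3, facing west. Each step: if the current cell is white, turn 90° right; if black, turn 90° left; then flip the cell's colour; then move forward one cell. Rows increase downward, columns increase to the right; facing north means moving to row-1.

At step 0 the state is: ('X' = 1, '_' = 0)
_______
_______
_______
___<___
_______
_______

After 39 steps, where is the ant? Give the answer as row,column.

3,6

t=0: _______
_______
_______
___<___
_______
_______
t=1: _______
_______
___^___
___X___
_______
_______
t=2: _______
_______
___X>__
___X___
_______
_______
t=3: _______
_______
___XX__
___Xv__
_______
_______
t=4: _______
_______
___XX__
___<X__
_______
_______
t=5: _______
_______
___XX__
____X__
___v___
_______
t=6: _______
_______
___XX__
____X__
__<X___
_______
t=7: _______
_______
___XX__
__^_X__
__XX___
_______
t=8: _______
_______
___XX__
__X>X__
__XX___
_______
t=9: _______
_______
___XX__
__XXX__
__Xv___
_______
t=10: _______
_______
___XX__
__XXX__
__X_>__
_______
t=11: _______
_______
___XX__
__XXX__
__X_X__
____v__
t=12: _______
_______
___XX__
__XXX__
__X_X__
___<X__
t=13: _______
_______
___XX__
__XXX__
__X^X__
___XX__
t=14: _______
_______
___XX__
__XXX__
__XX>__
___XX__
t=15: _______
_______
___XX__
__XX^__
__XX___
___XX__
t=16: _______
_______
___XX__
__X<___
__XX___
___XX__
t=17: _______
_______
___XX__
__X____
__Xv___
___XX__
t=18: _______
_______
___XX__
__X____
__X_>__
___XX__
t=19: _______
_______
___XX__
__X____
__X_X__
___Xv__
t=20: _______
_______
___XX__
__X____
__X_X__
___X_>_
t=21: _____v_
_______
___XX__
__X____
__X_X__
___X_X_
t=22: ____<X_
_______
___XX__
__X____
__X_X__
___X_X_
t=23: ____XX_
_______
___XX__
__X____
__X_X__
___X^X_
t=24: ____XX_
_______
___XX__
__X____
__X_X__
___XX>_
t=25: ____XX_
_______
___XX__
__X____
__X_X^_
___XX__
t=26: ____XX_
_______
___XX__
__X____
__X_XX>
___XX__
t=27: ____XX_
_______
___XX__
__X____
__X_XXX
___XX_v
t=28: ____XX_
_______
___XX__
__X____
__X_XXX
___XX<X
t=29: ____XX_
_______
___XX__
__X____
__X_X^X
___XXXX
t=30: ____XX_
_______
___XX__
__X____
__X_<_X
___XXXX
t=31: ____XX_
_______
___XX__
__X____
__X___X
___XvXX
t=32: ____XX_
_______
___XX__
__X____
__X___X
___X_>X
t=33: ____XX_
_______
___XX__
__X____
__X__^X
___X__X
t=34: ____XX_
_______
___XX__
__X____
__X__X>
___X__X
t=35: ____XX_
_______
___XX__
__X___^
__X__X_
___X__X
t=36: ____XX_
_______
___XX__
>_X___X
__X__X_
___X__X
t=37: ____XX_
_______
___XX__
X_X___X
v_X__X_
___X__X
t=38: ____XX_
_______
___XX__
X_X___X
X_X__X<
___X__X
t=39: ____XX_
_______
___XX__
X_X___^
X_X__XX
___X__X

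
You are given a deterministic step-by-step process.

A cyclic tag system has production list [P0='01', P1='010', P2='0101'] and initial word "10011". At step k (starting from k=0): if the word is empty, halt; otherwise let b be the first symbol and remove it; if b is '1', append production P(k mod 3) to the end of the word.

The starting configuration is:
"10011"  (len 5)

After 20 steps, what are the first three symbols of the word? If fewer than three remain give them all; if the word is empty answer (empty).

001

[0] "10011"  (len 5)
[1] "001101"  (len 6)
[2] "01101"  (len 5)
[3] "1101"  (len 4)
[4] "10101"  (len 5)
[5] "0101010"  (len 7)
[6] "101010"  (len 6)
[7] "0101001"  (len 7)
[8] "101001"  (len 6)
[9] "010010101"  (len 9)
[10] "10010101"  (len 8)
[11] "0010101010"  (len 10)
[12] "010101010"  (len 9)
[13] "10101010"  (len 8)
[14] "0101010010"  (len 10)
[15] "101010010"  (len 9)
[16] "0101001001"  (len 10)
[17] "101001001"  (len 9)
[18] "010010010101"  (len 12)
[19] "10010010101"  (len 11)
[20] "0010010101010"  (len 13)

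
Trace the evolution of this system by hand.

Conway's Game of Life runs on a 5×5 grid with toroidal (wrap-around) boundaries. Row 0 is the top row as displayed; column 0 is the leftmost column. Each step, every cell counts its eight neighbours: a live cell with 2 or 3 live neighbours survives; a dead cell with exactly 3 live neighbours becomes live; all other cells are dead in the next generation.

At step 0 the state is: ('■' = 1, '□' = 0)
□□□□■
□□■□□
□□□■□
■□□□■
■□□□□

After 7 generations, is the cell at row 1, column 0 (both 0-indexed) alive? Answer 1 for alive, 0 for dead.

0

0) □□□□■
□□■□□
□□□■□
■□□□■
■□□□□
1) □□□□□
□□□■□
□□□■■
■□□□■
■□□□□
2) □□□□□
□□□■■
■□□■□
■□□■□
■□□□■
3) ■□□■□
□□□■■
■□■■□
■■□■□
■□□□■
4) ■□□■□
■■□□□
■□□□□
□□□■□
□□■■□
5) ■□□■□
■■□□□
■■□□■
□□■■■
□□■■□
6) ■□□■□
□□■□□
□□□□□
□□□□□
□■□□□
7) □■■□□
□□□□□
□□□□□
□□□□□
□□□□□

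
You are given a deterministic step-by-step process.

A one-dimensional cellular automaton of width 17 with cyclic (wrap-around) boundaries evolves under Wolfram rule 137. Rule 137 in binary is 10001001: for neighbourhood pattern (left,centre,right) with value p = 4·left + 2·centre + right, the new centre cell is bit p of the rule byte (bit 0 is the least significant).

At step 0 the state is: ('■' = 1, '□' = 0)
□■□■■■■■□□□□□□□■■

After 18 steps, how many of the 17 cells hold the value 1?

0) □■□■■■■■□□□□□□□■■
1) □□□■■■■□□■■■■■□■□
2) ■■□■■■□□□■■■■□□□□
3) ■□□■■□□■□■■■□□■■□
4) □□□■□□□□□■■□□□■□□
5) ■■□□□■■■□■□□■□□□■
6) ■□□■□■■□□□□□□□■□■
7) □□□□□■□□■■■■■□□□■
8) □■■■□□□□■■■■□□■□□
9) □■■□□■■□■■■□□□□□■
10) □■□□□■□□■■□□■■■□□
11) □□□■□□□□■□□□■■□□■
12) □■□□□■■□□□■□■□□□□
13) □□□■□■□□■□□□□□■■■
14) □■□□□□□□□□■■■□■■□
15) □□□■■■■■■□■■□□■□□
16) ■■□■■■■■□□■□□□□□■
17) ■□□■■■■□□□□□■■■□■
18) □□□■■■□□■■■□■■□□■

9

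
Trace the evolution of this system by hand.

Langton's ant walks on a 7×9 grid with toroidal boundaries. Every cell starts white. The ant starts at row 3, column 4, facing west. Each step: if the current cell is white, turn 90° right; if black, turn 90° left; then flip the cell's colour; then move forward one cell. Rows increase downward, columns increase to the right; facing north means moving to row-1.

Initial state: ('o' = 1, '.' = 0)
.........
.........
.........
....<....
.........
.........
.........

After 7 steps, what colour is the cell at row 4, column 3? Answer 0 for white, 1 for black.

step 0: .........
.........
.........
....<....
.........
.........
.........
step 1: .........
.........
....^....
....o....
.........
.........
.........
step 2: .........
.........
....o>...
....o....
.........
.........
.........
step 3: .........
.........
....oo...
....ov...
.........
.........
.........
step 4: .........
.........
....oo...
....<o...
.........
.........
.........
step 5: .........
.........
....oo...
.....o...
....v....
.........
.........
step 6: .........
.........
....oo...
.....o...
...<o....
.........
.........
step 7: .........
.........
....oo...
...^.o...
...oo....
.........
.........

1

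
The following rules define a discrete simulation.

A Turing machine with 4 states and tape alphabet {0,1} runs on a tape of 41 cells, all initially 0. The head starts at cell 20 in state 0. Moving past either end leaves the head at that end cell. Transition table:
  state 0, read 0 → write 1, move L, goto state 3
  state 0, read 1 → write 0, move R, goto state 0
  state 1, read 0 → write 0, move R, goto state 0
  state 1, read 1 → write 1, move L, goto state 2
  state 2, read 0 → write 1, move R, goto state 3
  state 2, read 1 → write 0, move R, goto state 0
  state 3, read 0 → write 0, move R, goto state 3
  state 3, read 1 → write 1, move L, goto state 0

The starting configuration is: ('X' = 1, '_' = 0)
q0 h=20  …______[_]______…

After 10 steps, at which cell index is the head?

step 0: q0 h=20  …______[_]______…
step 1: q3 h=19  …______[_]X_____…
step 2: q3 h=20  …______[X]______…
step 3: q0 h=19  …______[_]X_____…
step 4: q3 h=18  …______[_]XX____…
step 5: q3 h=19  …______[X]X_____…
step 6: q0 h=18  …______[_]XX____…
step 7: q3 h=17  …______[_]XXX___…
step 8: q3 h=18  …______[X]XX____…
step 9: q0 h=17  …______[_]XXX___…
step 10: q3 h=16  …______[_]XXXX__…

16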